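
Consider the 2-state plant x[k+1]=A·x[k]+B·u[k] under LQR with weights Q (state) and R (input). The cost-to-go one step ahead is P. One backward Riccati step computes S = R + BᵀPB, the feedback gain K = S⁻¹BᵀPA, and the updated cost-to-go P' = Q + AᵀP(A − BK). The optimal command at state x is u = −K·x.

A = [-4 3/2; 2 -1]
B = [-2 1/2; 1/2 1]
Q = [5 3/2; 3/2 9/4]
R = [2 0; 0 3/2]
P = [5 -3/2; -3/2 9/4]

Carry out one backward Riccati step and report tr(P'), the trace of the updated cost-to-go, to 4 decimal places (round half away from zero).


18.5131

BᵀP = [-10.7500 4.1250; 1.0000 1.5000]
S = R + BᵀPB = [2 0; 0 3/2] + [23.5625 -1.2500; -1.2500 2.0000] = [25.5625 -1.2500; -1.2500 3.5000]
BᵀPA = [51.2500 -20.2500; -1.0000 0.0000]
K = S⁻¹·BᵀPA = [2.0263 -0.8063; 0.4380 -0.2879]
A−BK = [-0.1664 0.0315; 0.5489 -0.3089]
AᵀP(A−BK) = [9.5898 -3.9673; -3.9673 1.6733]
P' = Q + AᵀP(A−BK) = [14.5898 -2.4673; -2.4673 3.9233]
tr(P') = 18.5131


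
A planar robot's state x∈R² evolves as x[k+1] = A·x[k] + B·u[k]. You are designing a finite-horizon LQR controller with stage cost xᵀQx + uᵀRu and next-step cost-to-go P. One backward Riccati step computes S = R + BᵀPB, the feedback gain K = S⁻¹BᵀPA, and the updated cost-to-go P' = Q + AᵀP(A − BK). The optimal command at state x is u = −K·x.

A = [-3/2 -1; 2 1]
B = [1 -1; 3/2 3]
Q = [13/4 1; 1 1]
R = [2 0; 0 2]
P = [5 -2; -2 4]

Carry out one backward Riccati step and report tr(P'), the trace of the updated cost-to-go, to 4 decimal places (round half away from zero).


BᵀP = [2.0000 4.0000; -11.0000 14.0000]
S = R + BᵀPB = [2 0; 0 2] + [8.0000 10.0000; 10.0000 53.0000] = [10.0000 10.0000; 10.0000 55.0000]
BᵀPA = [5.0000 2.0000; 44.5000 25.0000]
K = S⁻¹·BᵀPA = [-0.3778 -0.3111; 0.8778 0.5111]
A−BK = [-0.2444 -0.1778; -0.0667 -0.0667]
AᵀP(A−BK) = [2.0778 1.3111; 1.3111 0.8444]
P' = Q + AᵀP(A−BK) = [5.3278 2.3111; 2.3111 1.8444]
tr(P') = 7.1722

7.1722


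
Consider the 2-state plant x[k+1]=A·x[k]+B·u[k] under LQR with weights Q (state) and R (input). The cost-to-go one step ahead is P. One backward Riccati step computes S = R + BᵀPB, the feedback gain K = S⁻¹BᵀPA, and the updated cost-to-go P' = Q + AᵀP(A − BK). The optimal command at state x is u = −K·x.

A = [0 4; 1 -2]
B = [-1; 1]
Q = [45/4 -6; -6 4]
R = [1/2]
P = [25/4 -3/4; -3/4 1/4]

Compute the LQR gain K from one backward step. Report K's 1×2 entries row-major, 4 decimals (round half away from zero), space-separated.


BᵀP = [-7.0000 1.0000]
S = R + BᵀPB = [1/2] + [8.0000] = [8.5000]
BᵀPA = [1.0000 -30.0000]
K = S⁻¹·BᵀPA = [0.1176 -3.5294]
A−BK = [0.1176 0.4706; 0.8824 1.5294]
AᵀP(A−BK) = [0.1324 0.0294; 0.0294 7.1176]
P' = Q + AᵀP(A−BK) = [11.3824 -5.9706; -5.9706 11.1176]
tr(P') = 22.5000

0.1176 -3.5294


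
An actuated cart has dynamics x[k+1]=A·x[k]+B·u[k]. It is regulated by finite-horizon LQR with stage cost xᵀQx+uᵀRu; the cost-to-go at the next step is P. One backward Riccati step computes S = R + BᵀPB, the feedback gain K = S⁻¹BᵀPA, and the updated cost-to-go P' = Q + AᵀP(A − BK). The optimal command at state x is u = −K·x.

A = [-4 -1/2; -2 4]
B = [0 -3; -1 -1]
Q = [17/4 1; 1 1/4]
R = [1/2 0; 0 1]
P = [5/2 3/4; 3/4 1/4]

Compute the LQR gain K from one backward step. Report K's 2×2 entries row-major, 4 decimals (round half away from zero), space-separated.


0.2594 -0.1987 1.3222 -0.1904

BᵀP = [-0.7500 -0.2500; -8.2500 -2.5000]
S = R + BᵀPB = [1/2 0; 0 1] + [0.2500 2.5000; 2.5000 27.2500] = [0.7500 2.5000; 2.5000 28.2500]
BᵀPA = [3.5000 -0.6250; 38.0000 -5.8750]
K = S⁻¹·BᵀPA = [0.2594 -0.1987; 1.3222 -0.1904]
A−BK = [-0.0335 -1.0711; -0.4184 3.6109]
AᵀP(A−BK) = [1.8494 -0.3201; -0.3201 0.3823]
P' = Q + AᵀP(A−BK) = [6.0994 0.6799; 0.6799 0.6323]
tr(P') = 6.7317


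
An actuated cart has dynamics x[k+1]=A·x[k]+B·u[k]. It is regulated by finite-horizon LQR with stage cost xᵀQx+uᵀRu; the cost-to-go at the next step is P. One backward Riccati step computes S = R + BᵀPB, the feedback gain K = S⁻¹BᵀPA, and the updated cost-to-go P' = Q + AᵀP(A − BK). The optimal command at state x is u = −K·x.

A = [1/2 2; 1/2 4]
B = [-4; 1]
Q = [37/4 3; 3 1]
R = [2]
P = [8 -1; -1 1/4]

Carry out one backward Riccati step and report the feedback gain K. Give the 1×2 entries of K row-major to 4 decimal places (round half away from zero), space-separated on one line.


BᵀP = [-33.0000 4.2500]
S = R + BᵀPB = [2] + [136.2500] = [138.2500]
BᵀPA = [-14.3750 -49.0000]
K = S⁻¹·BᵀPA = [-0.1040 -0.3544]
A−BK = [0.0841 0.5823; 0.6040 4.3544]
AᵀP(A−BK) = [0.0678 0.4051; 0.4051 2.6329]
P' = Q + AᵀP(A−BK) = [9.3178 3.4051; 3.4051 3.6329]
tr(P') = 12.9507

-0.1040 -0.3544


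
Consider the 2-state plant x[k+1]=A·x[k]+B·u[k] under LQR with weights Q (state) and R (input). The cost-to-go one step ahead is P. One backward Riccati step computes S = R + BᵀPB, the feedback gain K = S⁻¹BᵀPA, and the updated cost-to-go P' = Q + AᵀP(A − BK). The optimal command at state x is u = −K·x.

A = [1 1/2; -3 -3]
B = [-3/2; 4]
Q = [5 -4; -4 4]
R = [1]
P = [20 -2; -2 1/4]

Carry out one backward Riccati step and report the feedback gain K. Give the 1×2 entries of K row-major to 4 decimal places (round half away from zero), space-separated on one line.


-0.6757 -0.4189

BᵀP = [-38.0000 4.0000]
S = R + BᵀPB = [1] + [73.0000] = [74.0000]
BᵀPA = [-50.0000 -31.0000]
K = S⁻¹·BᵀPA = [-0.6757 -0.4189]
A−BK = [-0.0135 -0.1284; -0.2973 -1.3243]
AᵀP(A−BK) = [0.4662 0.3041; 0.3041 0.2635]
P' = Q + AᵀP(A−BK) = [5.4662 -3.6959; -3.6959 4.2635]
tr(P') = 9.7297


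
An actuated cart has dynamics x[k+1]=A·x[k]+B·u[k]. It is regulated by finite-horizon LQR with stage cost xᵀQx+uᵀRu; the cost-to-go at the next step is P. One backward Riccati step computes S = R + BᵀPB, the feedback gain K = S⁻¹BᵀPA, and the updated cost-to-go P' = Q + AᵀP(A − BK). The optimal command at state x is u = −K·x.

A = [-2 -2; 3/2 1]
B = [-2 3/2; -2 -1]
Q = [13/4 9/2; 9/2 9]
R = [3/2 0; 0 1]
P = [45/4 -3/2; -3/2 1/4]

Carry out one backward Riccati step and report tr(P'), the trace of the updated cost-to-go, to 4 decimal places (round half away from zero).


14.4347

BᵀP = [-19.5000 2.5000; 18.3750 -2.5000]
S = R + BᵀPB = [3/2 0; 0 1] + [34.0000 -31.7500; -31.7500 30.0625] = [35.5000 -31.7500; -31.7500 31.0625]
BᵀPA = [42.7500 41.5000; -40.5000 -39.2500]
K = S⁻¹·BᵀPA = [0.4442 0.4533; -0.8498 -0.8003]
A−BK = [0.1631 0.1070; 1.5386 1.1063]
AᵀP(A−BK) = [1.1564 1.0864; 1.0864 1.0283]
P' = Q + AᵀP(A−BK) = [4.4064 5.5864; 5.5864 10.0283]
tr(P') = 14.4347


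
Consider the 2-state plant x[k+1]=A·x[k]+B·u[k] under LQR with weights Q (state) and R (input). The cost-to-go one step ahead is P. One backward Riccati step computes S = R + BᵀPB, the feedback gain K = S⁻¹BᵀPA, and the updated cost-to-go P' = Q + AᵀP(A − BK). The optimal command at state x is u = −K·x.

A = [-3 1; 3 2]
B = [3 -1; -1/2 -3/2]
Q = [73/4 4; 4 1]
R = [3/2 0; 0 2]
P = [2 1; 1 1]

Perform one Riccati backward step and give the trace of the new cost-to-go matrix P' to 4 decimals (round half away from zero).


24.1329

BᵀP = [5.5000 2.5000; -3.5000 -2.5000]
S = R + BᵀPB = [3/2 0; 0 2] + [15.2500 -9.2500; -9.2500 7.2500] = [16.7500 -9.2500; -9.2500 9.2500]
BᵀPA = [-9.0000 10.5000; 3.0000 -8.5000]
K = S⁻¹·BᵀPA = [-0.8000 0.2667; -0.4757 -0.6523]
A−BK = [-1.0757 -0.4523; 1.8865 1.1550]
AᵀP(A−BK) = [3.2270 1.3568; 1.3568 1.6559]
P' = Q + AᵀP(A−BK) = [21.4770 5.3568; 5.3568 2.6559]
tr(P') = 24.1329


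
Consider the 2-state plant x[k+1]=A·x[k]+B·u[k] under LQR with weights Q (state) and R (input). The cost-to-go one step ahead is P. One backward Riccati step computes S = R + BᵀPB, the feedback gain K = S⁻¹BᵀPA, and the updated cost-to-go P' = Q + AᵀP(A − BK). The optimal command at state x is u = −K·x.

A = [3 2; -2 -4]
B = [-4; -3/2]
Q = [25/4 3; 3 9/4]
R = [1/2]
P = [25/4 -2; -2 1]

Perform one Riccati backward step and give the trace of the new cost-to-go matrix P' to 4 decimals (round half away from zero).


BᵀP = [-22.0000 6.5000]
S = R + BᵀPB = [1/2] + [78.2500] = [78.7500]
BᵀPA = [-79.0000 -70.0000]
K = S⁻¹·BᵀPA = [-1.0032 -0.8889]
A−BK = [-1.0127 -1.5556; -3.5048 -5.3333]
AᵀP(A−BK) = [4.9992 7.2778; 7.2778 10.7778]
P' = Q + AᵀP(A−BK) = [11.2492 10.2778; 10.2778 13.0278]
tr(P') = 24.2770

24.2770


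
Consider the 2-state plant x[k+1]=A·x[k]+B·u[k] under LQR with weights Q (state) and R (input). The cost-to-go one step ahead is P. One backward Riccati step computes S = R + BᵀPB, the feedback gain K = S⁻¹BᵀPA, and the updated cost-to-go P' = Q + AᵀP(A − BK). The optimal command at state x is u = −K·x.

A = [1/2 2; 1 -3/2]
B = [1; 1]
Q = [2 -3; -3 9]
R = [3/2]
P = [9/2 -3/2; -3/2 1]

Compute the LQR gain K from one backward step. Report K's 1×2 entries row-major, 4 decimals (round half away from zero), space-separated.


0.2500 1.6875

BᵀP = [3.0000 -0.5000]
S = R + BᵀPB = [3/2] + [2.5000] = [4.0000]
BᵀPA = [1.0000 6.7500]
K = S⁻¹·BᵀPA = [0.2500 1.6875]
A−BK = [0.2500 0.3125; 0.7500 -3.1875]
AᵀP(A−BK) = [0.3750 -0.5625; -0.5625 17.8594]
P' = Q + AᵀP(A−BK) = [2.3750 -3.5625; -3.5625 26.8594]
tr(P') = 29.2344


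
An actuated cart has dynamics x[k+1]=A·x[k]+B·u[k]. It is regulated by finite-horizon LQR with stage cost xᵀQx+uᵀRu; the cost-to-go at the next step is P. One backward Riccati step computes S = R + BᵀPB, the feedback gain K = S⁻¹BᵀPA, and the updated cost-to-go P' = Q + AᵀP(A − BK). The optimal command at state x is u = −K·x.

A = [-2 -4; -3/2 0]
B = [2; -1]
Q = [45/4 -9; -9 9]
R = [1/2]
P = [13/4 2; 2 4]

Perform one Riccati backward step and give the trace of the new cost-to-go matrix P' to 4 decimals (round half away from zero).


63.6184

BᵀP = [4.5000 0.0000]
S = R + BᵀPB = [1/2] + [9.0000] = [9.5000]
BᵀPA = [-9.0000 -18.0000]
K = S⁻¹·BᵀPA = [-0.9474 -1.8947]
A−BK = [-0.1053 -0.2105; -2.4474 -1.8947]
AᵀP(A−BK) = [25.4737 20.9474; 20.9474 17.8947]
P' = Q + AᵀP(A−BK) = [36.7237 11.9474; 11.9474 26.8947]
tr(P') = 63.6184


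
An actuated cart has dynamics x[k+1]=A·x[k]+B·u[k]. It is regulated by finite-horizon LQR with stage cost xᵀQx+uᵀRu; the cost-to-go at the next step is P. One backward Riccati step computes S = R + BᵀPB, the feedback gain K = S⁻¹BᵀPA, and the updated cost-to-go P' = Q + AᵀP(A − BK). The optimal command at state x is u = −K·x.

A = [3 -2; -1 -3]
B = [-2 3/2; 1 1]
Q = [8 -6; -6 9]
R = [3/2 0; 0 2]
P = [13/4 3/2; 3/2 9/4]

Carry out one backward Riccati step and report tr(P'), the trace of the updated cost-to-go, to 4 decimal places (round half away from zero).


BᵀP = [-5.0000 -0.7500; 6.3750 4.5000]
S = R + BᵀPB = [3/2 0; 0 2] + [9.2500 -8.2500; -8.2500 14.0625] = [10.7500 -8.2500; -8.2500 16.0625]
BᵀPA = [-14.2500 12.2500; 14.6250 -26.2500]
K = S⁻¹·BᵀPA = [-1.0347 -0.1892; 0.3791 -1.7314]
A−BK = [0.3621 0.2187; -0.3444 -1.0793]
AᵀP(A−BK) = [2.2120 -0.6244; -0.6244 8.1179]
P' = Q + AᵀP(A−BK) = [10.2120 -6.6244; -6.6244 17.1179]
tr(P') = 27.3299

27.3299


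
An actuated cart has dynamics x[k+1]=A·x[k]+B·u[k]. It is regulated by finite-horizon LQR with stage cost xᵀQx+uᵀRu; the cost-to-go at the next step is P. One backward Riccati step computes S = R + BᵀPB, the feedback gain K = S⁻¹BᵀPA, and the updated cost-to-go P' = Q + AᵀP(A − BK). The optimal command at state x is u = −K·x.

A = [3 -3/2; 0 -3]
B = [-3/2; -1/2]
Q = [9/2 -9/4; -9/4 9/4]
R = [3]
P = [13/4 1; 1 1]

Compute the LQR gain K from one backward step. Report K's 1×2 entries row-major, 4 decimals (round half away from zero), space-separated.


-1.3368 1.1658

BᵀP = [-5.3750 -2.0000]
S = R + BᵀPB = [3] + [9.0625] = [12.0625]
BᵀPA = [-16.1250 14.0625]
K = S⁻¹·BᵀPA = [-1.3368 1.1658]
A−BK = [0.9948 0.2487; -0.6684 -2.4171]
AᵀP(A−BK) = [7.6943 -4.8264; -4.8264 8.9184]
P' = Q + AᵀP(A−BK) = [12.1943 -7.0764; -7.0764 11.1684]
tr(P') = 23.3627


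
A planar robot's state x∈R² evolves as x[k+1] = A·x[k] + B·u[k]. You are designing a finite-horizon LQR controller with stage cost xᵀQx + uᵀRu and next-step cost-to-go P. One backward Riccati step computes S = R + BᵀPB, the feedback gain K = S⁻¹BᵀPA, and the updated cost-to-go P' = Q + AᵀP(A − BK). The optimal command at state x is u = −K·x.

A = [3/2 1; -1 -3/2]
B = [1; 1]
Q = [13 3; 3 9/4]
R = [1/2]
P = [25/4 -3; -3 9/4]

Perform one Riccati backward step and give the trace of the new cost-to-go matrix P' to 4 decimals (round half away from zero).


43.9479

BᵀP = [3.2500 -0.7500]
S = R + BᵀPB = [1/2] + [2.5000] = [3.0000]
BᵀPA = [5.6250 4.3750]
K = S⁻¹·BᵀPA = [1.8750 1.4583]
A−BK = [-0.3750 -0.4583; -2.8750 -2.9583]
AᵀP(A−BK) = [14.7656 14.2969; 14.2969 13.9323]
P' = Q + AᵀP(A−BK) = [27.7656 17.2969; 17.2969 16.1823]
tr(P') = 43.9479


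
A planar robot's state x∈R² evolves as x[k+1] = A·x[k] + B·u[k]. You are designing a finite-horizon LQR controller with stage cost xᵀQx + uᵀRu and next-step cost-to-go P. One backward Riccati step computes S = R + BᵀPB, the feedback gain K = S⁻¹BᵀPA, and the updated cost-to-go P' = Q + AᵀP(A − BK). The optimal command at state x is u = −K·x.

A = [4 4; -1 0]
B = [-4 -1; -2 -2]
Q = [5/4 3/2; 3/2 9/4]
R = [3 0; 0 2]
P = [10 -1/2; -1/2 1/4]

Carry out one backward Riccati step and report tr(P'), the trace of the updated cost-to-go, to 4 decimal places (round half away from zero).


BᵀP = [-39.0000 1.5000; -9.0000 0.0000]
S = R + BᵀPB = [3 0; 0 2] + [153.0000 36.0000; 36.0000 9.0000] = [156.0000 36.0000; 36.0000 11.0000]
BᵀPA = [-157.5000 -156.0000; -36.0000 -36.0000]
K = S⁻¹·BᵀPA = [-1.0393 -1.0000; 0.1286 0.0000]
A−BK = [-0.0286 0.0000; -2.8214 -2.0000]
AᵀP(A−BK) = [5.1911 4.5000; 4.5000 4.0000]
P' = Q + AᵀP(A−BK) = [6.4411 6.0000; 6.0000 6.2500]
tr(P') = 12.6911

12.6911


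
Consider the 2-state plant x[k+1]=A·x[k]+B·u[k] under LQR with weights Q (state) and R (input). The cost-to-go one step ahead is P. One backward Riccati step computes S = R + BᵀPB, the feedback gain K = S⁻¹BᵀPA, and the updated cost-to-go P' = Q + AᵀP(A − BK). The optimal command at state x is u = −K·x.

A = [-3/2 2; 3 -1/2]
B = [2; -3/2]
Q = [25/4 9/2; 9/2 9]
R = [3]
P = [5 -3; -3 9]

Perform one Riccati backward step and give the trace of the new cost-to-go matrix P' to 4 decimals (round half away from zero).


33.0908

BᵀP = [14.5000 -19.5000]
S = R + BᵀPB = [3] + [58.2500] = [61.2500]
BᵀPA = [-80.2500 38.7500]
K = S⁻¹·BᵀPA = [-1.3102 0.6327]
A−BK = [1.1204 0.7347; 1.0347 0.4490]
AᵀP(A−BK) = [14.1061 2.0204; 2.0204 3.7347]
P' = Q + AᵀP(A−BK) = [20.3561 6.5204; 6.5204 12.7347]
tr(P') = 33.0908


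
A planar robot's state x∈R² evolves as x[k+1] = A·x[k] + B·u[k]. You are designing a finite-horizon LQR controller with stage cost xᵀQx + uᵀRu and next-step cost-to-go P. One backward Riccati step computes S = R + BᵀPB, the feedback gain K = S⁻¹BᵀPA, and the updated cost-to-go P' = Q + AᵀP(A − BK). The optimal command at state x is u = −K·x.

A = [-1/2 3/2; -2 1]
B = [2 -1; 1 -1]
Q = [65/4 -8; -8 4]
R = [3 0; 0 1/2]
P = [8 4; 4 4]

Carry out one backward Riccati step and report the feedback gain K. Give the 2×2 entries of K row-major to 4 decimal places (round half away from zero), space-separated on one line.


0.0676 0.2802 1.1787 -0.8309

BᵀP = [20.0000 12.0000; -12.0000 -8.0000]
S = R + BᵀPB = [3 0; 0 1/2] + [52.0000 -32.0000; -32.0000 20.0000] = [55.0000 -32.0000; -32.0000 20.5000]
BᵀPA = [-34.0000 42.0000; 22.0000 -26.0000]
K = S⁻¹·BᵀPA = [0.0676 0.2802; 1.1787 -0.8309]
A−BK = [0.5435 0.1087; -0.8889 -0.1111]
AᵀP(A−BK) = [2.3671 -0.1932; -0.1932 0.6280]
P' = Q + AᵀP(A−BK) = [18.6171 -8.1932; -8.1932 4.6280]
tr(P') = 23.2452


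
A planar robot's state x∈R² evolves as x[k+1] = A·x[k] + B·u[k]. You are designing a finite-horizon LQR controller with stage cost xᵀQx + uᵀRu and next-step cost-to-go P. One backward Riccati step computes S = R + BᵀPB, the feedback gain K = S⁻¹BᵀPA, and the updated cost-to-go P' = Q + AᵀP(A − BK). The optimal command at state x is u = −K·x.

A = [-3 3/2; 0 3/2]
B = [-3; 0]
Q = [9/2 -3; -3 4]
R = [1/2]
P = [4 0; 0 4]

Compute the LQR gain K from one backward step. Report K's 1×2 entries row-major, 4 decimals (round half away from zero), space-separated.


0.9863 -0.4932

BᵀP = [-12.0000 0.0000]
S = R + BᵀPB = [1/2] + [36.0000] = [36.5000]
BᵀPA = [36.0000 -18.0000]
K = S⁻¹·BᵀPA = [0.9863 -0.4932]
A−BK = [-0.0411 0.0205; 0.0000 1.5000]
AᵀP(A−BK) = [0.4932 -0.2466; -0.2466 9.1233]
P' = Q + AᵀP(A−BK) = [4.9932 -3.2466; -3.2466 13.1233]
tr(P') = 18.1164


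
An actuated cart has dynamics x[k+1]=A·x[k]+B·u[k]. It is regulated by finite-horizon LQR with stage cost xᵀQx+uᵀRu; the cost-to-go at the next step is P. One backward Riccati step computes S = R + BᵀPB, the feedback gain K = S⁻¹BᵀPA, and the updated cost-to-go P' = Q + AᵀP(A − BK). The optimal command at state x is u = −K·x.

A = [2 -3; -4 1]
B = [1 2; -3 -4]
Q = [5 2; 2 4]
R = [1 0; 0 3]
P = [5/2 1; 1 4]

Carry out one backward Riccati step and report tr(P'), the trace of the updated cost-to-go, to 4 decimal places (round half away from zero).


24.2776

BᵀP = [-0.5000 -11.0000; 1.0000 -14.0000]
S = R + BᵀPB = [1 0; 0 3] + [32.5000 43.0000; 43.0000 58.0000] = [33.5000 43.0000; 43.0000 61.0000]
BᵀPA = [43.0000 -9.5000; 58.0000 -17.0000]
K = S⁻¹·BᵀPA = [0.6632 0.7789; 0.4833 -0.8278]
A−BK = [0.3702 -2.1234; -0.0771 0.0257]
AᵀP(A−BK) = [1.4499 -2.4833; -2.4833 13.8278]
P' = Q + AᵀP(A−BK) = [6.4499 -0.4833; -0.4833 17.8278]
tr(P') = 24.2776


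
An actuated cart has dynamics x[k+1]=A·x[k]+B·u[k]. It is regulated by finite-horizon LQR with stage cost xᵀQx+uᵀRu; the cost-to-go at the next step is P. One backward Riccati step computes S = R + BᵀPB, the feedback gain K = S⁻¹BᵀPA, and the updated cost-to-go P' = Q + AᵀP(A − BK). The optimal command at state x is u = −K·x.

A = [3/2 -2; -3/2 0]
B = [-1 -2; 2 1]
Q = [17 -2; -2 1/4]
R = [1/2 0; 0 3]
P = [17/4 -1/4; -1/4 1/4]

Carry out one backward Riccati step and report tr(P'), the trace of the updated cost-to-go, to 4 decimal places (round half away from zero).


BᵀP = [-4.7500 0.7500; -8.7500 0.7500]
S = R + BᵀPB = [1/2 0; 0 3] + [6.2500 10.2500; 10.2500 18.2500] = [6.7500 10.2500; 10.2500 21.2500]
BᵀPA = [-8.2500 9.5000; -14.2500 17.5000]
K = S⁻¹·BᵀPA = [-0.7622 0.5863; -0.3029 0.5407]
A−BK = [0.1319 -0.3322; 0.3274 -1.7134]
AᵀP(A−BK) = [0.6450 -0.9577; -0.9577 1.9674]
P' = Q + AᵀP(A−BK) = [17.6450 -2.9577; -2.9577 2.2174]
tr(P') = 19.8624

19.8624


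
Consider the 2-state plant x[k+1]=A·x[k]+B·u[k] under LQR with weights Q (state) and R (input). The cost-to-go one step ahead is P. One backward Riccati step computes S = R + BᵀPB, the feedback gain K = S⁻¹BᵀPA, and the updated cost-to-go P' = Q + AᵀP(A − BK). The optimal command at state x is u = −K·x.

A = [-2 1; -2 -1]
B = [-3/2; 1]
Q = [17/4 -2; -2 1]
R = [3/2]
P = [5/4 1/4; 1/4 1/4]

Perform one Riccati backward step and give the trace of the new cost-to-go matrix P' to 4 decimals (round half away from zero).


10.4467

BᵀP = [-1.6250 -0.1250]
S = R + BᵀPB = [3/2] + [2.3125] = [3.8125]
BᵀPA = [3.5000 -1.5000]
K = S⁻¹·BᵀPA = [0.9180 -0.3934]
A−BK = [-0.6230 0.4098; -2.9180 -0.6066]
AᵀP(A−BK) = [4.7869 -0.6230; -0.6230 0.4098]
P' = Q + AᵀP(A−BK) = [9.0369 -2.6230; -2.6230 1.4098]
tr(P') = 10.4467


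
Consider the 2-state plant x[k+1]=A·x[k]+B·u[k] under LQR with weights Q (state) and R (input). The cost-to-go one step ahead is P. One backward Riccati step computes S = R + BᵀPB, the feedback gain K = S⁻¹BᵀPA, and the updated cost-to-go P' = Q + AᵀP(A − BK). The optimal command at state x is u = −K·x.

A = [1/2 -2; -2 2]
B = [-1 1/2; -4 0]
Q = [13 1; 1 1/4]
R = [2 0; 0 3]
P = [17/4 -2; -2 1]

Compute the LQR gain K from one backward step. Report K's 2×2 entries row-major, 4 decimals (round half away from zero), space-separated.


0.8286 -1.6000 0.3714 -0.8000

BᵀP = [3.7500 -2.0000; 2.1250 -1.0000]
S = R + BᵀPB = [2 0; 0 3] + [4.2500 1.8750; 1.8750 1.0625] = [6.2500 1.8750; 1.8750 4.0625]
BᵀPA = [5.8750 -11.5000; 3.0625 -6.2500]
K = S⁻¹·BᵀPA = [0.8286 -1.6000; 0.3714 -0.8000]
A−BK = [1.1429 -3.2000; 1.3143 -4.4000]
AᵀP(A−BK) = [3.0571 -6.4000; -6.4000 13.6000]
P' = Q + AᵀP(A−BK) = [16.0571 -5.4000; -5.4000 13.8500]
tr(P') = 29.9071


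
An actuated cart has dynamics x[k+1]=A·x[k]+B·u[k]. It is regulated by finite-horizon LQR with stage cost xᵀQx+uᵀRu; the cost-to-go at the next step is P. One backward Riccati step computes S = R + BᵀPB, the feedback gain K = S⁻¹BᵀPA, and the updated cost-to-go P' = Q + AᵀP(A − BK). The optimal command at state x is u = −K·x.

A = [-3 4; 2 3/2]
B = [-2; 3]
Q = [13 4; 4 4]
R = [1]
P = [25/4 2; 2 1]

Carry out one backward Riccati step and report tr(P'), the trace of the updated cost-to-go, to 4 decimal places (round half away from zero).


BᵀP = [-6.5000 -1.0000]
S = R + BᵀPB = [1] + [10.0000] = [11.0000]
BᵀPA = [17.5000 -27.5000]
K = S⁻¹·BᵀPA = [1.5909 -2.5000]
A−BK = [0.1818 -1.0000; -2.7727 9.0000]
AᵀP(A−BK) = [8.4091 -21.2500; -21.2500 57.5000]
P' = Q + AᵀP(A−BK) = [21.4091 -17.2500; -17.2500 61.5000]
tr(P') = 82.9091

82.9091


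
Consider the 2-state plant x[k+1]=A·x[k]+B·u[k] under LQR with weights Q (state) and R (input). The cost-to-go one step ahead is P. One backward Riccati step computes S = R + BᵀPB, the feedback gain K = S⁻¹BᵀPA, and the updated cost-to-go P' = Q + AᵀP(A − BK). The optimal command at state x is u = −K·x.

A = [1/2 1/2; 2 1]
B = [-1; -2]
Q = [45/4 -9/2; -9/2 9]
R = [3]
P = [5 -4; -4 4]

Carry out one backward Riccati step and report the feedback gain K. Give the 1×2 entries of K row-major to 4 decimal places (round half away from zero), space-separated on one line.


-0.8125 -0.3125

BᵀP = [3.0000 -4.0000]
S = R + BᵀPB = [3] + [5.0000] = [8.0000]
BᵀPA = [-6.5000 -2.5000]
K = S⁻¹·BᵀPA = [-0.8125 -0.3125]
A−BK = [-0.3125 0.1875; 0.3750 0.3750]
AᵀP(A−BK) = [3.9688 1.2188; 1.2188 0.4688]
P' = Q + AᵀP(A−BK) = [15.2188 -3.2813; -3.2813 9.4688]
tr(P') = 24.6875


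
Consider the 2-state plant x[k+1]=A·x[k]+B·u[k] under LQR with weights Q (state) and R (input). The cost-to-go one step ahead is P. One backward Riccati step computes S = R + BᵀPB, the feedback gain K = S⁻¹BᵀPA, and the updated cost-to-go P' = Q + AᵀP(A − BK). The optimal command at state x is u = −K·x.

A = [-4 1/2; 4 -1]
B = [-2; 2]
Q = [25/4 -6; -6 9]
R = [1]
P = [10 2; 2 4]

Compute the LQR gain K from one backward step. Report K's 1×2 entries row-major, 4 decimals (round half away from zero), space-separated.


BᵀP = [-16.0000 4.0000]
S = R + BᵀPB = [1] + [40.0000] = [41.0000]
BᵀPA = [80.0000 -12.0000]
K = S⁻¹·BᵀPA = [1.9512 -0.2927]
A−BK = [-0.0976 -0.0854; 0.0976 -0.4146]
AᵀP(A−BK) = [3.9024 -0.5854; -0.5854 0.9878]
P' = Q + AᵀP(A−BK) = [10.1524 -6.5854; -6.5854 9.9878]
tr(P') = 20.1402

1.9512 -0.2927


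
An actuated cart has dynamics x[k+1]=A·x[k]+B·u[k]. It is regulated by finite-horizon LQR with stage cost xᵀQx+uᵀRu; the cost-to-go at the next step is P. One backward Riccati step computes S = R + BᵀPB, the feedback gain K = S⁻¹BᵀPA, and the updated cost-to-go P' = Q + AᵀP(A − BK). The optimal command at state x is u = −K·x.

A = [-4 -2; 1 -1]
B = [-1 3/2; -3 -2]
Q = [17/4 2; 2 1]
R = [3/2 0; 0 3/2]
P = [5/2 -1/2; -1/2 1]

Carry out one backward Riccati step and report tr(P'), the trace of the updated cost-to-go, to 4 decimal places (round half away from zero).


BᵀP = [-1.0000 -2.5000; 4.7500 -2.7500]
S = R + BᵀPB = [3/2 0; 0 3/2] + [8.5000 3.5000; 3.5000 12.6250] = [10.0000 3.5000; 3.5000 14.1250]
BᵀPA = [1.5000 4.5000; -21.7500 -6.7500]
K = S⁻¹·BᵀPA = [0.7544 0.6759; -1.7267 -0.6453]
A−BK = [-0.6555 -0.3561; -0.1904 -0.2631]
AᵀP(A−BK) = [6.3118 2.9499; 2.9499 1.6025]
P' = Q + AᵀP(A−BK) = [10.5618 4.9499; 4.9499 2.6025]
tr(P') = 13.1642

13.1642


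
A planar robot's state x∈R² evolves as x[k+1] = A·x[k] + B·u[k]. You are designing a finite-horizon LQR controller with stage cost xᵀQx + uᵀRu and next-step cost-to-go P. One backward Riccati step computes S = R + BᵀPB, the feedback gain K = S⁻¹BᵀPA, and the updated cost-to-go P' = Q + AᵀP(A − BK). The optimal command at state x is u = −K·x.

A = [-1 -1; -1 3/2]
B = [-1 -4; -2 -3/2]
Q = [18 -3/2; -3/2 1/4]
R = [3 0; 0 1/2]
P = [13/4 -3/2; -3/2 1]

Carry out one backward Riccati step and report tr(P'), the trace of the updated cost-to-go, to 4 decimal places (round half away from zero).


19.6280

BᵀP = [-0.2500 -0.5000; -10.7500 4.5000]
S = R + BᵀPB = [3 0; 0 1/2] + [1.2500 1.7500; 1.7500 36.2500] = [4.2500 1.7500; 1.7500 36.7500]
BᵀPA = [0.7500 -0.5000; 6.2500 17.5000]
K = S⁻¹·BᵀPA = [0.1086 -0.3200; 0.1649 0.4914]
A−BK = [-0.2318 0.6457; -0.5355 1.5971]
AᵀP(A−BK) = [0.1380 -0.3314; -0.3314 1.2400]
P' = Q + AᵀP(A−BK) = [18.1380 -1.8314; -1.8314 1.4900]
tr(P') = 19.6280


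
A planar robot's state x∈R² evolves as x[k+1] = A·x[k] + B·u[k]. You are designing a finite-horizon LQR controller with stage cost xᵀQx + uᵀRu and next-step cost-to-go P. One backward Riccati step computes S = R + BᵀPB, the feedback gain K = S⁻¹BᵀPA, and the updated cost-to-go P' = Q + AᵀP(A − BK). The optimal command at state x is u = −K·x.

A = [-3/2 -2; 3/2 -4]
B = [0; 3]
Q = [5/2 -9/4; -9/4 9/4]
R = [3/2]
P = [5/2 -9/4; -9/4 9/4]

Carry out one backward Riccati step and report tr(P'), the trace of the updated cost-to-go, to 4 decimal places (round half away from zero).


8.3297

BᵀP = [-6.7500 6.7500]
S = R + BᵀPB = [3/2] + [20.2500] = [21.7500]
BᵀPA = [20.2500 -13.5000]
K = S⁻¹·BᵀPA = [0.9310 -0.6207]
A−BK = [-1.5000 -2.0000; -1.2931 -2.1379]
AᵀP(A−BK) = [1.9591 -0.1810; -0.1810 1.6207]
P' = Q + AᵀP(A−BK) = [4.4591 -2.4310; -2.4310 3.8707]
tr(P') = 8.3297


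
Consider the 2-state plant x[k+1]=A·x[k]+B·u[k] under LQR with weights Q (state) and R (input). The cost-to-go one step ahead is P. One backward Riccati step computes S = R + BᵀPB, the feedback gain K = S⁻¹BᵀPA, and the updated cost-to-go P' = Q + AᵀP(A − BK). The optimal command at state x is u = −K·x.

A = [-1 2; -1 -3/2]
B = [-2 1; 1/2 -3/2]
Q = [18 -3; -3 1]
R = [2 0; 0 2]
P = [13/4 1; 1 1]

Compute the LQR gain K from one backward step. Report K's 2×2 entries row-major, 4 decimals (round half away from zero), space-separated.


BᵀP = [-6.0000 -1.5000; 1.7500 -0.5000]
S = R + BᵀPB = [2 0; 0 2] + [11.2500 -3.7500; -3.7500 2.5000] = [13.2500 -3.7500; -3.7500 4.5000]
BᵀPA = [7.5000 -9.7500; -1.2500 4.2500]
K = S⁻¹·BᵀPA = [0.6379 -0.6132; 0.2538 0.4335]
A−BK = [0.0219 0.3402; -0.9383 -0.5432]
AᵀP(A−BK) = [1.7833 -0.3594; -0.3594 1.4294]
P' = Q + AᵀP(A−BK) = [19.7833 -3.3594; -3.3594 2.4294]
tr(P') = 22.2126

0.6379 -0.6132 0.2538 0.4335


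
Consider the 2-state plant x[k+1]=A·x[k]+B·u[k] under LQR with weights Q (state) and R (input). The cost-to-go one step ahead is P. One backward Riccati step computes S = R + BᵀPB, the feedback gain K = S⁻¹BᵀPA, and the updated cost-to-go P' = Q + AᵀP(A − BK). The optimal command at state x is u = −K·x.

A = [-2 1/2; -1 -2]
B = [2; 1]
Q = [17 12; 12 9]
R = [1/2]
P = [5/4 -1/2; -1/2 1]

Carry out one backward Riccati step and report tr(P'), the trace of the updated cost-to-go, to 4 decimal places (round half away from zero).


31.5347

BᵀP = [2.0000 0.0000]
S = R + BᵀPB = [1/2] + [4.0000] = [4.5000]
BᵀPA = [-4.0000 1.0000]
K = S⁻¹·BᵀPA = [-0.8889 0.2222]
A−BK = [-0.2222 0.0556; -0.1111 -2.2222]
AᵀP(A−BK) = [0.4444 -0.1111; -0.1111 5.0903]
P' = Q + AᵀP(A−BK) = [17.4444 11.8889; 11.8889 14.0903]
tr(P') = 31.5347


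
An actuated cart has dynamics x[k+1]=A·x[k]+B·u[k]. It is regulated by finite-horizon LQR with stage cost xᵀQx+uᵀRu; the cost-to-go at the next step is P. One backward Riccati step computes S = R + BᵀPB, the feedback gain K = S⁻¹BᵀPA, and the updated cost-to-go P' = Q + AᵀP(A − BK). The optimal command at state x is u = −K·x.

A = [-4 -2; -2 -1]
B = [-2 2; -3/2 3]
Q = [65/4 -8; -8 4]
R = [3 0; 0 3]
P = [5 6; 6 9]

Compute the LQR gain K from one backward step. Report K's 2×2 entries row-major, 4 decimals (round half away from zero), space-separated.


BᵀP = [-19.0000 -25.5000; 28.0000 39.0000]
S = R + BᵀPB = [3 0; 0 3] + [76.2500 -114.5000; -114.5000 173.0000] = [79.2500 -114.5000; -114.5000 176.0000]
BᵀPA = [127.0000 63.5000; -190.0000 -95.0000]
K = S⁻¹·BᵀPA = [0.7126 0.3563; -0.6159 -0.3080]
A−BK = [-1.3429 -0.6714; 0.9167 0.4584]
AᵀP(A−BK) = [4.4691 2.2346; 2.2346 1.1173]
P' = Q + AᵀP(A−BK) = [20.7191 -5.7654; -5.7654 5.1173]
tr(P') = 25.8364

0.7126 0.3563 -0.6159 -0.3080


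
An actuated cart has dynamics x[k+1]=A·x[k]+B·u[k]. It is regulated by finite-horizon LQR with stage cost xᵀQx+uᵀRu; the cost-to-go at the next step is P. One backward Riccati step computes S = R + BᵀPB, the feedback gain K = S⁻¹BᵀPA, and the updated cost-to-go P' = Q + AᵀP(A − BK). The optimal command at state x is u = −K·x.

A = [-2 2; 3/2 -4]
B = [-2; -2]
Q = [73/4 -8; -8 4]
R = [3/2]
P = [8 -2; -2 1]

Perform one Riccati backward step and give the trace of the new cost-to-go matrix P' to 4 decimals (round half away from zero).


BᵀP = [-12.0000 2.0000]
S = R + BᵀPB = [3/2] + [20.0000] = [21.5000]
BᵀPA = [27.0000 -32.0000]
K = S⁻¹·BᵀPA = [1.2558 -1.4884]
A−BK = [0.5116 -0.9767; 4.0116 -6.9767]
AᵀP(A−BK) = [12.3430 -19.8140; -19.8140 32.3721]
P' = Q + AᵀP(A−BK) = [30.5930 -27.8140; -27.8140 36.3721]
tr(P') = 66.9651

66.9651


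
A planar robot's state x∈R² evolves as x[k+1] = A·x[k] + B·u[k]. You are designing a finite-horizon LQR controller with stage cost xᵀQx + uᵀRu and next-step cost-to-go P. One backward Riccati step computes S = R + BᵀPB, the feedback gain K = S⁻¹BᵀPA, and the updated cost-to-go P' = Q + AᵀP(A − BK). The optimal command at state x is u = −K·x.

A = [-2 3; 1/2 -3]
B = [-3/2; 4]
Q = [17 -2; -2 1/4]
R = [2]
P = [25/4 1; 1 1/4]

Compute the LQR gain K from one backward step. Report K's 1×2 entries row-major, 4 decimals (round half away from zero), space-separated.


BᵀP = [-5.3750 -0.5000]
S = R + BᵀPB = [2] + [6.0625] = [8.0625]
BᵀPA = [10.5000 -14.6250]
K = S⁻¹·BᵀPA = [1.3023 -1.8140]
A−BK = [-0.0465 0.2791; -4.7093 4.2558]
AᵀP(A−BK) = [9.3881 -11.3285; -11.3285 13.9709]
P' = Q + AᵀP(A−BK) = [26.3881 -13.3285; -13.3285 14.2209]
tr(P') = 40.6090

1.3023 -1.8140


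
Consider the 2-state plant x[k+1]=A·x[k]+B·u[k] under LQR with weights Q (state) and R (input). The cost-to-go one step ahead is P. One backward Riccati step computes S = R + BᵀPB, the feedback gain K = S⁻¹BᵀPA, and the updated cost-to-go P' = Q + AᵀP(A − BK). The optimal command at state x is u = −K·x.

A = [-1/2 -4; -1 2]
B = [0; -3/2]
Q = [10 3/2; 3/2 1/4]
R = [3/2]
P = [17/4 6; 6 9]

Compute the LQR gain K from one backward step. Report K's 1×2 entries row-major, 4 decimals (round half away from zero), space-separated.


0.8276 0.4138

BᵀP = [-9.0000 -13.5000]
S = R + BᵀPB = [3/2] + [20.2500] = [21.7500]
BᵀPA = [18.0000 9.0000]
K = S⁻¹·BᵀPA = [0.8276 0.4138]
A−BK = [-0.5000 -4.0000; 0.2414 2.6207]
AᵀP(A−BK) = [1.1659 1.0517; 1.0517 4.2759]
P' = Q + AᵀP(A−BK) = [11.1659 2.5517; 2.5517 4.5259]
tr(P') = 15.6918


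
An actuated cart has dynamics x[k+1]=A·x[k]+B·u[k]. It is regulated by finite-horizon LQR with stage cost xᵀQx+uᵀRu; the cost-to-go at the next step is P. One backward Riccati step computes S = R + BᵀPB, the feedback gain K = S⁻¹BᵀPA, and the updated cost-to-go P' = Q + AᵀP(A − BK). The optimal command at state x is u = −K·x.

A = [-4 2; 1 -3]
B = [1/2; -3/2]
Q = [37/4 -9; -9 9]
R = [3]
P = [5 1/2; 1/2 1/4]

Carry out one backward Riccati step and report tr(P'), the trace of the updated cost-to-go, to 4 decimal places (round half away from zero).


BᵀP = [1.7500 -0.1250]
S = R + BᵀPB = [3] + [1.0625] = [4.0625]
BᵀPA = [-7.1250 3.8750]
K = S⁻¹·BᵀPA = [-1.7538 0.9538]
A−BK = [-3.1231 1.5231; -1.6308 -1.5692]
AᵀP(A−BK) = [63.7538 -26.9538; -26.9538 12.5538]
P' = Q + AᵀP(A−BK) = [73.0038 -35.9538; -35.9538 21.5538]
tr(P') = 94.5577

94.5577


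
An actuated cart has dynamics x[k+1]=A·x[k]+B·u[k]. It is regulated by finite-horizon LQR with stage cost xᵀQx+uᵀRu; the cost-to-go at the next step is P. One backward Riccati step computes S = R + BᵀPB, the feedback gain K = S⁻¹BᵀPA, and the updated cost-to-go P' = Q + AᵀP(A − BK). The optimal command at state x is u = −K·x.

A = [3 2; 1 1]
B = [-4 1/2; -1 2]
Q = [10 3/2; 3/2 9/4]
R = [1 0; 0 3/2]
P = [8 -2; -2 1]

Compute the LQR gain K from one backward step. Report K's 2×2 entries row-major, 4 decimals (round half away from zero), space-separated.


-0.7274 -0.4636 0.0779 0.1533

BᵀP = [-30.0000 7.0000; 0.0000 1.0000]
S = R + BᵀPB = [1 0; 0 3/2] + [113.0000 -1.0000; -1.0000 2.0000] = [114.0000 -1.0000; -1.0000 3.5000]
BᵀPA = [-83.0000 -53.0000; 1.0000 1.0000]
K = S⁻¹·BᵀPA = [-0.7274 -0.4636; 0.0779 0.1533]
A−BK = [0.0515 0.0691; 0.1168 0.2299]
AᵀP(A−BK) = [0.5490 0.3706; 0.3706 0.2776]
P' = Q + AᵀP(A−BK) = [10.5490 1.8706; 1.8706 2.5276]
tr(P') = 13.0766


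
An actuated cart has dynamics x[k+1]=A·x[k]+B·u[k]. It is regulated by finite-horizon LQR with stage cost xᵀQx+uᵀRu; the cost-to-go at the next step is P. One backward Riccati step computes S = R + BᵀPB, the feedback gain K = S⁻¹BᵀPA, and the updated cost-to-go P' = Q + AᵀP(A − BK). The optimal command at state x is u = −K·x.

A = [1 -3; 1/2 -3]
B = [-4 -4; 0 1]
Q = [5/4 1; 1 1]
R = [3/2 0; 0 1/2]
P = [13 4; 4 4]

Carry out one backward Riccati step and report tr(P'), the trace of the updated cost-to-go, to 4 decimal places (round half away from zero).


BᵀP = [-52.0000 -16.0000; -48.0000 -12.0000]
S = R + BᵀPB = [3/2 0; 0 1/2] + [208.0000 192.0000; 192.0000 180.0000] = [209.5000 192.0000; 192.0000 180.5000]
BᵀPA = [-60.0000 204.0000; -54.0000 180.0000]
K = S⁻¹·BᵀPA = [-0.4859 2.3792; 0.2177 -1.5335]
A−BK = [-0.0728 0.3826; 0.2823 -1.4665]
AᵀP(A−BK) = [0.6011 -3.0600; -3.0600 15.6831]
P' = Q + AᵀP(A−BK) = [1.8511 -2.0600; -2.0600 16.6831]
tr(P') = 18.5342

18.5342


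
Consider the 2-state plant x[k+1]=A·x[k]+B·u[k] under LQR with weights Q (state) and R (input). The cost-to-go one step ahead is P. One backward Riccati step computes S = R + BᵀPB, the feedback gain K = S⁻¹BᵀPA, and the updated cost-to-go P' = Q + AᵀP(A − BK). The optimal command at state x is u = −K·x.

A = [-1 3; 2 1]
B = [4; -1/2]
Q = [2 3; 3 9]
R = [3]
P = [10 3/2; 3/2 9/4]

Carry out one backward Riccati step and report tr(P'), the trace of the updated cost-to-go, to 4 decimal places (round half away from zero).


BᵀP = [39.2500 4.8750]
S = R + BᵀPB = [3] + [154.5625] = [157.5625]
BᵀPA = [-29.5000 122.6250]
K = S⁻¹·BᵀPA = [-0.1872 0.7783]
A−BK = [-0.2511 -0.1131; 1.9064 1.3891]
AᵀP(A−BK) = [7.4768 4.9587; 4.9587 5.8155]
P' = Q + AᵀP(A−BK) = [9.4768 7.9587; 7.9587 14.8155]
tr(P') = 24.2923

24.2923


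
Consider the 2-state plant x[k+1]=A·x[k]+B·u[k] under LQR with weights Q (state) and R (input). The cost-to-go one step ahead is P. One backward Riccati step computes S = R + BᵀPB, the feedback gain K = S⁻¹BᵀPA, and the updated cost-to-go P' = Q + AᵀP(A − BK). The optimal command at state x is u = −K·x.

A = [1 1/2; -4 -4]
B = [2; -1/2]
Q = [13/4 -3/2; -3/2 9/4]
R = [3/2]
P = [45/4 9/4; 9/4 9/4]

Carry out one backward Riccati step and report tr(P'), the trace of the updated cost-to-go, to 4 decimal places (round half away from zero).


BᵀP = [21.3750 3.3750]
S = R + BᵀPB = [3/2] + [41.0625] = [42.5625]
BᵀPA = [7.8750 -2.8125]
K = S⁻¹·BᵀPA = [0.1850 -0.0661]
A−BK = [0.6300 0.6322; -3.9075 -4.0330]
AᵀP(A−BK) = [27.7930 28.6454; 28.6454 29.6267]
P' = Q + AᵀP(A−BK) = [31.0430 27.1454; 27.1454 31.8767]
tr(P') = 62.9196

62.9196


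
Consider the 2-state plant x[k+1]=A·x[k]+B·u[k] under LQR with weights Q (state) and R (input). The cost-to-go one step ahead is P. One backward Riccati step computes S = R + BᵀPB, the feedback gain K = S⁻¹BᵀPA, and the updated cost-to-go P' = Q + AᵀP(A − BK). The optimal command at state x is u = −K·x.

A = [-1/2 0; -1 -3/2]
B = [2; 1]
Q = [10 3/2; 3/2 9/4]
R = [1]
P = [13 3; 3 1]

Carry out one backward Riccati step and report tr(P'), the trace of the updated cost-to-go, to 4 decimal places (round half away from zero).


BᵀP = [29.0000 7.0000]
S = R + BᵀPB = [1] + [65.0000] = [66.0000]
BᵀPA = [-21.5000 -10.5000]
K = S⁻¹·BᵀPA = [-0.3258 -0.1591]
A−BK = [0.1515 0.3182; -0.6742 -1.3409]
AᵀP(A−BK) = [0.2462 0.3295; 0.3295 0.5795]
P' = Q + AᵀP(A−BK) = [10.2462 1.8295; 1.8295 2.8295]
tr(P') = 13.0758

13.0758


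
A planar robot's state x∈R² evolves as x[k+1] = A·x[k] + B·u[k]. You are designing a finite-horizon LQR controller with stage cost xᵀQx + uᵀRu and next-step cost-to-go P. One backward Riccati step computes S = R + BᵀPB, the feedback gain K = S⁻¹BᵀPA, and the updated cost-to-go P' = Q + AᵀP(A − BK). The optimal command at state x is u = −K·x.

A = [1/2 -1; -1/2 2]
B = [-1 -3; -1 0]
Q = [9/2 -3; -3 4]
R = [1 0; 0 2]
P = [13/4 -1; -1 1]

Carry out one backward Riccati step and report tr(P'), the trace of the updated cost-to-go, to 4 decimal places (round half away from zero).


BᵀP = [-2.2500 0.0000; -9.7500 3.0000]
S = R + BᵀPB = [1 0; 0 2] + [2.2500 6.7500; 6.7500 29.2500] = [3.2500 6.7500; 6.7500 31.2500]
BᵀPA = [-1.1250 2.2500; -6.3750 15.7500]
K = S⁻¹·BᵀPA = [0.1406 -0.6429; -0.2344 0.6429]
A−BK = [-0.0625 0.2857; -0.3594 1.3571]
AᵀP(A−BK) = [0.2266 -0.7500; -0.7500 2.5714]
P' = Q + AᵀP(A−BK) = [4.7266 -3.7500; -3.7500 6.5714]
tr(P') = 11.2980

11.2980


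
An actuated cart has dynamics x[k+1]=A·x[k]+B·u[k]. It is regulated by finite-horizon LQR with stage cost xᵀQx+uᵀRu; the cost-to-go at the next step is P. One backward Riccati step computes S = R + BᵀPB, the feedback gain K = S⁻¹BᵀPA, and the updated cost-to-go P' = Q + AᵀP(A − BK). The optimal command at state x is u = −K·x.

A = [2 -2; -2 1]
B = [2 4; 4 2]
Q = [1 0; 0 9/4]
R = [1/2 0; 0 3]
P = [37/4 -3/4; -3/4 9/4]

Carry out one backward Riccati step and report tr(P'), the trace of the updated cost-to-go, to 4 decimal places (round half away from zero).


BᵀP = [15.5000 7.5000; 35.5000 1.5000]
S = R + BᵀPB = [1/2 0; 0 3] + [61.0000 77.0000; 77.0000 145.0000] = [61.5000 77.0000; 77.0000 148.0000]
BᵀPA = [16.0000 -23.5000; 68.0000 -69.5000]
K = S⁻¹·BᵀPA = [-0.9039 0.5905; 0.9297 -0.7768]
A−BK = [0.0889 -0.0737; -0.2439 0.1918]
AᵀP(A−BK) = [3.2411 -2.6256; -2.6256 2.1388]
P' = Q + AᵀP(A−BK) = [4.2411 -2.6256; -2.6256 4.3888]
tr(P') = 8.6299

8.6299


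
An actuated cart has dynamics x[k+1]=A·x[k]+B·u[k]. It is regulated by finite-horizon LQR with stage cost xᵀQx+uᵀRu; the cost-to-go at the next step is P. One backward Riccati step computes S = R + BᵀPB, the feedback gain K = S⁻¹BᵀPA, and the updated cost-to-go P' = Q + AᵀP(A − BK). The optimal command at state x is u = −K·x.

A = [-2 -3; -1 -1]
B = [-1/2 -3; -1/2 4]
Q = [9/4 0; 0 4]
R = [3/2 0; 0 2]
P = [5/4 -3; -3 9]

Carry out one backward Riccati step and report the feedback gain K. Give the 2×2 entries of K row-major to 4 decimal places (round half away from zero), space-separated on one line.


0.2386 0.3182 -0.0437 0.0301

BᵀP = [0.8750 -3.0000; -15.7500 45.0000]
S = R + BᵀPB = [3/2 0; 0 2] + [1.0625 -14.6250; -14.6250 227.2500] = [2.5625 -14.6250; -14.6250 229.2500]
BᵀPA = [1.2500 0.3750; -13.5000 2.2500]
K = S⁻¹·BᵀPA = [0.2386 0.3182; -0.0437 0.0301]
A−BK = [-2.0117 -2.7505; -0.7060 -0.9614]
AᵀP(A−BK) = [1.1123 1.5088; 1.5088 2.0629]
P' = Q + AᵀP(A−BK) = [3.3623 1.5088; 1.5088 6.0629]
tr(P') = 9.4252
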